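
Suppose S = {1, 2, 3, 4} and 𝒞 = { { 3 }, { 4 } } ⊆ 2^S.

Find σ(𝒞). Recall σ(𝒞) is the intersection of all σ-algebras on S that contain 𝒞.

Answer: σ(𝒞) = { {  }, { 3 }, { 4 }, { 1, 2 }, { 3, 4 }, { 1, 2, 3 }, { 1, 2, 4 }, S }

Check:
Take S₀ = 𝒞 ∪ {∅, S} = { {  }, { 3 }, { 4 }, S }.
Round 1. New:
  { 3, 4 }  = { 3 } ∪ { 4 }
  { 1, 2, 3 }  = complement { 4 }
  { 1, 2, 4 }  = complement { 3 }
  — 7 sets.
Round 2: +1 →
  { 1, 2 }  = complement { 3, 4 }
  — 8 sets.
Round 3: no new sets; the family is a σ-algebra.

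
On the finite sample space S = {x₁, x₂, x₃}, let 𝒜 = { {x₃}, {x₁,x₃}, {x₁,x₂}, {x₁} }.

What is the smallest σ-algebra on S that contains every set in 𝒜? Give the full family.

σ(𝒜) (8 sets): { ∅, {x₁}, {x₂}, {x₃}, {x₁,x₂}, {x₁,x₃}, {x₂,x₃}, S }

Check:
Take S₀ = 𝒜 ∪ {∅, S} = { ∅, {x₁}, {x₃}, {x₁,x₂}, {x₁,x₃}, S }.
Iteration 1 (2 new):
  {x₂}  = {x₁,x₃}ᶜ
  {x₂,x₃}  = {x₁}ᶜ
  (now 8)
Iteration 2 adds nothing — fixpoint reached.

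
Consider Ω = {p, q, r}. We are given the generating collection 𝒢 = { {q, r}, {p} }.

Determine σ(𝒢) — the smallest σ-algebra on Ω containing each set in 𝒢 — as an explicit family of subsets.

σ(𝒢) = { {}, {p}, {q, r}, Ω }

Trace:
Take S₀ = 𝒢 ∪ {∅, Ω} = { {}, {p}, {q, r}, Ω }.
Iteration 1 adds nothing — fixpoint reached.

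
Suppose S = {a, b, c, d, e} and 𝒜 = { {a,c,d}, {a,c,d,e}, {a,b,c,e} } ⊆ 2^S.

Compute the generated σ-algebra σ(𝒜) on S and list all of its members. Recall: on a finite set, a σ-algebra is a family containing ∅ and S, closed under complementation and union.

Begin from { {}, {a,c,d}, {a,b,c,e}, {a,c,d,e}, S } (that is, 𝒜 plus ∅ and S).
Round 1: 3 new —
  {b}  = {a,c,d,e}ᶜ
  {d}  = {a,b,c,e}ᶜ
  {b,e}  = {a,c,d}ᶜ
Round 2 adds 3:
  {b,d}  = {d} ∪ {b}
  {b,d,e}  = {d} ∪ {b,e}
  {a,b,c,d}  = {b} ∪ {a,c,d}
Round 3 (3 new):
  {e}  = {a,b,c,d}ᶜ
  {a,c}  = {b,d,e}ᶜ
  {a,c,e}  = {b,d}ᶜ
Round 4 adds 2:
  {d,e}  = {d} ∪ {e}
  {a,b,c}  = {a,c} ∪ {b}
Round 5: stable.

Hence σ(𝒜) has 16 members: { {}, {b}, {d}, {e}, {a,c}, {b,d}, {b,e}, {d,e}, {a,b,c}, {a,c,d}, {a,c,e}, {b,d,e}, {a,b,c,d}, {a,b,c,e}, {a,c,d,e}, S }.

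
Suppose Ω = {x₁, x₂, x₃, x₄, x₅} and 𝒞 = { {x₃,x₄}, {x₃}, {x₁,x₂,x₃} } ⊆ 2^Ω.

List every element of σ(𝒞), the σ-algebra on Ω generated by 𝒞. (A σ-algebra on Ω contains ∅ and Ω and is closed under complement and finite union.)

Initial family (5 sets): { {}, {x₃}, {x₃,x₄}, {x₁,x₂,x₃}, Ω }.
Round 1. New:
  {x₄,x₅}  = complement {x₁,x₂,x₃}
  {x₁,x₂,x₅}  = complement {x₃,x₄}
  {x₁,x₂,x₃,x₄}  = {x₃,x₄} ∪ {x₁,x₂,x₃}
  {x₁,x₂,x₄,x₅}  = complement {x₃}
  (now 9)
Round 2: +3 →
  {x₅}  = complement {x₁,x₂,x₃,x₄}
  {x₃,x₄,x₅}  = {x₃,x₄} ∪ {x₄,x₅}
  {x₁,x₂,x₃,x₅}  = {x₁,x₂,x₃} ∪ {x₁,x₂,x₅}
  (now 12)
Round 3: 3 new —
  {x₄}  = complement {x₁,x₂,x₃,x₅}
  {x₁,x₂}  = complement {x₃,x₄,x₅}
  {x₃,x₅}  = {x₃} ∪ {x₅}
  (now 15)
Round 4: 1 new —
  {x₁,x₂,x₄}  = complement {x₃,x₅}
  (now 16)
Round 5: no new sets; the family is a σ-algebra.

|σ(𝒞)| = 16.  σ(𝒞) = { {}, {x₃}, {x₄}, {x₅}, {x₁,x₂}, {x₃,x₄}, {x₃,x₅}, {x₄,x₅}, {x₁,x₂,x₃}, {x₁,x₂,x₄}, {x₁,x₂,x₅}, {x₃,x₄,x₅}, {x₁,x₂,x₃,x₄}, {x₁,x₂,x₃,x₅}, {x₁,x₂,x₄,x₅}, Ω }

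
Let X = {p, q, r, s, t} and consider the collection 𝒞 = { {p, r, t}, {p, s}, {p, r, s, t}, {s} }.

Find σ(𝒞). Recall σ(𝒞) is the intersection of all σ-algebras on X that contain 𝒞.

Seed the family with 𝒞 together with ∅ and X: { {}, {s}, {p, s}, {p, r, t}, {p, r, s, t}, X }.
Iteration 1: +4 →
  {q}  = {p, r, s, t}ᶜ
  {q, s}  = {p, r, t}ᶜ
  {q, r, t}  = {p, s}ᶜ
  {p, q, r, t}  = {s}ᶜ
  — 10 sets.
Iteration 2. New:
  {p, q, s}  = {q} ∪ {p, s}
  {q, r, s, t}  = {q, r, t} ∪ {s}
  — 12 sets.
Iteration 3 adds 2:
  {p}  = {q, r, s, t}ᶜ
  {r, t}  = {p, q, s}ᶜ
  — 14 sets.
Iteration 4: 2 new —
  {p, q}  = {q} ∪ {p}
  {r, s, t}  = {s} ∪ {r, t}
  — 16 sets.
Iteration 5: closed — nothing new.

|σ(𝒞)| = 16.  σ(𝒞) = { {}, {p}, {q}, {s}, {p, q}, {p, s}, {q, s}, {r, t}, {p, q, s}, {p, r, t}, {q, r, t}, {r, s, t}, {p, q, r, t}, {p, r, s, t}, {q, r, s, t}, X }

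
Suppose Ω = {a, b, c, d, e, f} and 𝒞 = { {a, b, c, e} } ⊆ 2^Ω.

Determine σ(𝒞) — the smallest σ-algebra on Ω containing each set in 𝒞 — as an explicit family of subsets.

Initial family (3 sets): { {}, {a, b, c, e}, Ω }.
Iteration 1: 1 new —
  {d, f}  = ᶜ of {a, b, c, e}
  (now 4)
After Iteration 2 the family is unchanged; done.

Hence σ(𝒞) has 4 members: { {}, {d, f}, {a, b, c, e}, Ω }.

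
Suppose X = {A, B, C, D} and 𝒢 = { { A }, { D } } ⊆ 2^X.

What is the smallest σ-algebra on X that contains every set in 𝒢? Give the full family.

Answer: σ(𝒢) = { {  }, { A }, { D }, { A, D }, { B, C }, { A, B, C }, { B, C, D }, X }

Working:
Initial family (4 sets): { {  }, { A }, { D }, X }.
Round 1. New:
  { A, D }  = { D } ∪ { A }
  { A, B, C }  = X∖{ D }
  { B, C, D }  = X∖{ A }
Round 2: +1 →
  { B, C }  = X∖{ A, D }
Round 3 adds nothing — fixpoint reached.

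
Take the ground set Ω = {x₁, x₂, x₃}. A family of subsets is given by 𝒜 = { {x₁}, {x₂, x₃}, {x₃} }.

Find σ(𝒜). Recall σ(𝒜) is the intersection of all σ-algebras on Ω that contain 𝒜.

Initial family (5 sets): { ∅, {x₁}, {x₃}, {x₂, x₃}, Ω }.
Iteration 1: 2 new —
  {x₁, x₂}  = ᶜ of {x₃}
  {x₁, x₃}  = {x₃} ∪ {x₁}
Iteration 2: +1 →
  {x₂}  = ᶜ of {x₁, x₃}
Iteration 3: no new sets; the family is a σ-algebra.

σ(𝒜) = { ∅, {x₁}, {x₂}, {x₃}, {x₁, x₂}, {x₁, x₃}, {x₂, x₃}, Ω }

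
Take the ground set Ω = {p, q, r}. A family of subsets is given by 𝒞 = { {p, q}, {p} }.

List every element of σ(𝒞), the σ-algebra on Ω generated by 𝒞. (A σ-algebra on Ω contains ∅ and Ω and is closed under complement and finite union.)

Take S₀ = 𝒞 ∪ {∅, Ω} = { ∅, {p}, {p, q}, Ω }.
Iteration 1: 2 new —
  {r}  = ᶜ of {p, q}
  {q, r}  = ᶜ of {p}
  [6 total]
Iteration 2: +1 →
  {p, r}  = {r} ∪ {p}
  [7 total]
Iteration 3: 1 new —
  {q}  = ᶜ of {p, r}
  [8 total]
After Iteration 4 the family is unchanged; done.

σ(𝒞) = { ∅, {p}, {q}, {r}, {p, q}, {p, r}, {q, r}, Ω }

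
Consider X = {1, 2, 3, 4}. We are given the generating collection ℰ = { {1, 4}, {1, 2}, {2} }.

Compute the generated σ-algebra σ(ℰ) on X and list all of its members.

Seed the family with ℰ together with ∅ and X: { {}, {2}, {1, 2}, {1, 4}, X }.
Iteration 1 adds 4:
  {2, 3}  = X∖{1, 4}
  {3, 4}  = X∖{1, 2}
  {1, 2, 4}  = {1, 4} ∪ {1, 2}
  {1, 3, 4}  = X∖{2}
  — 9 sets.
Iteration 2. New:
  {3}  = X∖{1, 2, 4}
  {1, 2, 3}  = {1, 2} ∪ {2, 3}
  {2, 3, 4}  = {3, 4} ∪ {2}
  — 12 sets.
Iteration 3. New:
  {1}  = X∖{2, 3, 4}
  {4}  = X∖{1, 2, 3}
  — 14 sets.
Iteration 4 adds 2:
  {1, 3}  = {3} ∪ {1}
  {2, 4}  = {4} ∪ {2}
  — 16 sets.
Iteration 5: closed — nothing new.

σ(ℰ) = { {}, {1}, {2}, {3}, {4}, {1, 2}, {1, 3}, {1, 4}, {2, 3}, {2, 4}, {3, 4}, {1, 2, 3}, {1, 2, 4}, {1, 3, 4}, {2, 3, 4}, X }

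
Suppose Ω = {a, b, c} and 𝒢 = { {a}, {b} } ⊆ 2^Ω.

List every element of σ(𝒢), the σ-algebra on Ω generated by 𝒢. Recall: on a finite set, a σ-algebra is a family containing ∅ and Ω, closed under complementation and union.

σ(𝒢) = { {}, {a}, {b}, {c}, {a, b}, {a, c}, {b, c}, Ω }

Working:
Start: 𝒢 ∪ {∅, Ω} = { {}, {a}, {b}, Ω }.
Pass 1 adds 3:
  {a, b}  = {a} ∪ {b}
  {a, c}  = {b}ᶜ
  {b, c}  = {a}ᶜ
  — 7 sets.
Pass 2 adds 1:
  {c}  = {a, b}ᶜ
  — 8 sets.
Pass 3 adds nothing — fixpoint reached.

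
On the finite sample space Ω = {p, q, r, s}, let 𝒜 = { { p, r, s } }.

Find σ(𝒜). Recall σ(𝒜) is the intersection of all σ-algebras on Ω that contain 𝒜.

Initial family (3 sets): { ∅, { p, r, s }, Ω }.
Step 1 (1 new):
  { q }  = ᶜ of { p, r, s }
  [4 total]
Step 2: closed — nothing new.

Therefore σ(𝒜) = { ∅, { q }, { p, r, s }, Ω } (|σ(𝒜)| = 4).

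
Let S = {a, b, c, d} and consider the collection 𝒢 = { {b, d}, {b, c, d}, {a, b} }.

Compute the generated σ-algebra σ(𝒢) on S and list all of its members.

Initial family (5 sets): { ∅, {a, b}, {b, d}, {b, c, d}, S }.
Pass 1 (4 new):
  {a}  = S∖{b, c, d}
  {a, c}  = S∖{b, d}
  {c, d}  = S∖{a, b}
  {a, b, d}  = {a, b} ∪ {b, d}
  [9 total]
Pass 2: +3 →
  {c}  = S∖{a, b, d}
  {a, b, c}  = {a, b} ∪ {a, c}
  {a, c, d}  = {c, d} ∪ {a, c}
  [12 total]
Pass 3. New:
  {b}  = S∖{a, c, d}
  {d}  = S∖{a, b, c}
  [14 total]
Pass 4 adds 2:
  {a, d}  = {d} ∪ {a}
  {b, c}  = {c} ∪ {b}
  [16 total]
Pass 5: closed — nothing new.

σ(𝒢) = { ∅, {a}, {b}, {c}, {d}, {a, b}, {a, c}, {a, d}, {b, c}, {b, d}, {c, d}, {a, b, c}, {a, b, d}, {a, c, d}, {b, c, d}, S }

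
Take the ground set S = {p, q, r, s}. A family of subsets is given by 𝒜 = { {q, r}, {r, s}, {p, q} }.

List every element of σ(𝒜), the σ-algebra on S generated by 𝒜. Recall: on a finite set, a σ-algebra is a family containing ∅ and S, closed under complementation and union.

Initial family (5 sets): { ∅, {p, q}, {q, r}, {r, s}, S }.
Pass 1 adds 3:
  {p, s}  = complement {q, r}
  {p, q, r}  = {q, r} ∪ {p, q}
  {q, r, s}  = {r, s} ∪ {q, r}
Pass 2 (4 new):
  {p}  = complement {q, r, s}
  {s}  = complement {p, q, r}
  {p, q, s}  = {p, s} ∪ {p, q}
  {p, r, s}  = {r, s} ∪ {p, s}
Pass 3: +2 →
  {q}  = complement {p, r, s}
  {r}  = complement {p, q, s}
Pass 4: 2 new —
  {p, r}  = {r} ∪ {p}
  {q, s}  = {s} ∪ {q}
Pass 5: closed — nothing new.

σ(𝒜) = { ∅, {p}, {q}, {r}, {s}, {p, q}, {p, r}, {p, s}, {q, r}, {q, s}, {r, s}, {p, q, r}, {p, q, s}, {p, r, s}, {q, r, s}, S }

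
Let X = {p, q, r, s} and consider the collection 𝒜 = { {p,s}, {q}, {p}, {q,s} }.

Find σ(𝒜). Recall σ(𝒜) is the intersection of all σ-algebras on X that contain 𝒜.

Begin from { {}, {p}, {q}, {p,s}, {q,s}, X } (that is, 𝒜 plus ∅ and X).
Round 1 (6 new):
  {p,q}  = {q} ∪ {p}
  {p,r}  = ᶜ of {q,s}
  {q,r}  = ᶜ of {p,s}
  {p,q,s}  = {p,s} ∪ {q}
  {p,r,s}  = ᶜ of {q}
  {q,r,s}  = ᶜ of {p}
  — 12 sets.
Round 2: +3 →
  {r}  = ᶜ of {p,q,s}
  {r,s}  = ᶜ of {p,q}
  {p,q,r}  = {p,q} ∪ {q,r}
  — 15 sets.
Round 3. New:
  {s}  = ᶜ of {p,q,r}
  — 16 sets.
Round 4: no new sets; the family is a σ-algebra.

Hence σ(𝒜) has 16 members: { {}, {p}, {q}, {r}, {s}, {p,q}, {p,r}, {p,s}, {q,r}, {q,s}, {r,s}, {p,q,r}, {p,q,s}, {p,r,s}, {q,r,s}, X }.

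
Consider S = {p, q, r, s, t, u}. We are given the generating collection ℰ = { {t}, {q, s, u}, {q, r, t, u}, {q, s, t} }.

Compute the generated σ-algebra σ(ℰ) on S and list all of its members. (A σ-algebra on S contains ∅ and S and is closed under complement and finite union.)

Answer: σ(ℰ) = { {}, {p}, {q}, {r}, {s}, {t}, {u}, {p, q}, {p, r}, {p, s}, {p, t}, {p, u}, {q, r}, {q, s}, {q, t}, {q, u}, {r, s}, {r, t}, {r, u}, {s, t}, {s, u}, {t, u}, {p, q, r}, {p, q, s}, {p, q, t}, {p, q, u}, {p, r, s}, {p, r, t}, {p, r, u}, {p, s, t}, {p, s, u}, {p, t, u}, {q, r, s}, {q, r, t}, {q, r, u}, {q, s, t}, {q, s, u}, {q, t, u}, {r, s, t}, {r, s, u}, {r, t, u}, {s, t, u}, {p, q, r, s}, {p, q, r, t}, {p, q, r, u}, {p, q, s, t}, {p, q, s, u}, {p, q, t, u}, {p, r, s, t}, {p, r, s, u}, {p, r, t, u}, {p, s, t, u}, {q, r, s, t}, {q, r, s, u}, {q, r, t, u}, {q, s, t, u}, {r, s, t, u}, {p, q, r, s, t}, {p, q, r, s, u}, {p, q, r, t, u}, {p, q, s, t, u}, {p, r, s, t, u}, {q, r, s, t, u}, S }

Derivation:
Initial family (6 sets): { {}, {t}, {q, s, t}, {q, s, u}, {q, r, t, u}, S }.
Pass 1. New:
  {p, s}  = S∖{q, r, t, u}
  {p, r, t}  = S∖{q, s, u}
  {p, r, u}  = S∖{q, s, t}
  {q, s, t, u}  = {q, s, u} ∪ {q, s, t}
  {p, q, r, s, u}  = S∖{t}
  {q, r, s, t, u}  = {q, s, u} ∪ {q, r, t, u}
Pass 2. New:
  {p}  = S∖{q, r, s, t, u}
  {p, r}  = S∖{q, s, t, u}
  {p, s, t}  = {t} ∪ {p, s}
  {p, q, s, t}  = {p, s} ∪ {q, s, t}
  {p, q, s, u}  = {q, s, u} ∪ {p, s}
  {p, r, s, t}  = {p, r, t} ∪ {p, s}
  {p, r, s, u}  = {p, r, u} ∪ {p, s}
  {p, r, t, u}  = {p, r, u} ∪ {p, r, t}
  {p, q, r, s, t}  = {p, r, t} ∪ {q, s, t}
  {p, q, r, t, u}  = {p, r, u} ∪ {q, r, t, u}
  {p, q, s, t, u}  = {q, s, t, u} ∪ {p, s}
Pass 3: 12 new —
  {r}  = S∖{p, q, s, t, u}
  {s}  = S∖{p, q, r, t, u}
  {u}  = S∖{p, q, r, s, t}
  {p, t}  = {t} ∪ {p}
  {q, s}  = S∖{p, r, t, u}
  {q, t}  = S∖{p, r, s, u}
  {q, u}  = S∖{p, r, s, t}
  {r, t}  = S∖{p, q, s, u}
  {r, u}  = S∖{p, q, s, t}
  {p, r, s}  = {p, s} ∪ {p, r}
  {q, r, u}  = S∖{p, s, t}
  {p, r, s, t, u}  = {p, r, u} ∪ {p, r, s, t}
Pass 4: +24 →
  {q}  = S∖{p, r, s, t, u}
  {p, u}  = {p} ∪ {u}
  {r, s}  = {r} ∪ {s}
  {s, t}  = {t} ∪ {s}
  {s, u}  = {u} ∪ {s}
  {t, u}  = {u} ∪ {t}
  {p, q, s}  = {p} ∪ {q, s}
  {p, q, t}  = {q, t} ∪ {p}
  {p, q, u}  = {p} ∪ {q, u}
  {p, s, u}  = {u} ∪ {p, s}
  {p, t, u}  = {u} ∪ {p, t}
  {q, r, s}  = {r} ∪ {q, s}
  {q, r, t}  = {q, t} ∪ {r}
  {q, t, u}  = S∖{p, r, s}
  {r, s, t}  = {s} ∪ {r, t}
  {r, s, u}  = {r, u} ∪ {s}
  {r, t, u}  = {u} ∪ {r, t}
  {p, q, r, s}  = {p, r, s} ∪ {q, s}
  {p, q, r, t}  = {q, t} ∪ {p, r, t}
  {p, q, r, u}  = {p} ∪ {q, r, u}
  {p, q, t, u}  = {q, u} ∪ {p, t}
  {p, s, t, u}  = {p, s, t} ∪ {u}
  {q, r, s, t}  = {r} ∪ {q, s, t}
  {q, r, s, u}  = S∖{p, t}
Pass 5: +5 →
  {p, q}  = {q} ∪ {p}
  {q, r}  = S∖{p, s, t, u}
  {p, q, r}  = {q} ∪ {p, r}
  {s, t, u}  = {t, u} ∪ {s, t}
  {r, s, t, u}  = {r, s, t} ∪ {t, u}
Pass 6: already closed under ᶜ and ∪.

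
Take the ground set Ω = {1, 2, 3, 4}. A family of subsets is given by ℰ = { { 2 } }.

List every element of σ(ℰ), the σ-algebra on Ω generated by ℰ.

Answer: σ(ℰ) = { ∅, { 2 }, { 1, 3, 4 }, Ω }

Check:
Start: ℰ ∪ {∅, Ω} = { ∅, { 2 }, Ω }.
Round 1 (1 new):
  { 1, 3, 4 }  = complement { 2 }
Round 2: stable.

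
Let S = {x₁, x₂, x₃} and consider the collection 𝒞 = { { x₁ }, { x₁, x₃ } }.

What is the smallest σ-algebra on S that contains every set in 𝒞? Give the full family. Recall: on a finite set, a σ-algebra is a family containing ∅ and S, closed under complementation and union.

Take S₀ = 𝒞 ∪ {∅, S} = { ∅, { x₁ }, { x₁, x₃ }, S }.
Round 1. New:
  { x₂ }  = complement { x₁, x₃ }
  { x₂, x₃ }  = complement { x₁ }
  (now 6)
Round 2 adds 1:
  { x₁, x₂ }  = { x₂ } ∪ { x₁ }
  (now 7)
Round 3. New:
  { x₃ }  = complement { x₁, x₂ }
  (now 8)
Round 4: no new sets; the family is a σ-algebra.

Therefore σ(𝒞) = { ∅, { x₁ }, { x₂ }, { x₃ }, { x₁, x₂ }, { x₁, x₃ }, { x₂, x₃ }, S } (|σ(𝒞)| = 8).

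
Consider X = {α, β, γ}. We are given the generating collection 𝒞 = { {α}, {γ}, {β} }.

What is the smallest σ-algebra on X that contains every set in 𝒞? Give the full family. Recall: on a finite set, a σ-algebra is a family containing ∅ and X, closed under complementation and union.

Begin from { ∅, {α}, {β}, {γ}, X } (that is, 𝒞 plus ∅ and X).
Round 1: +3 →
  {α,β}  = {γ}ᶜ
  {α,γ}  = {β}ᶜ
  {β,γ}  = {α}ᶜ
  [8 total]
Round 2 adds nothing — fixpoint reached.

σ(𝒞) = { ∅, {α}, {β}, {γ}, {α,β}, {α,γ}, {β,γ}, X }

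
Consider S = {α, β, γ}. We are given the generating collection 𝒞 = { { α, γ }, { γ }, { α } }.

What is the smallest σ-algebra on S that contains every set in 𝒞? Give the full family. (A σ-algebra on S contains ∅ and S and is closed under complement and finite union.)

σ(𝒞) (8 sets): { {  }, { α }, { β }, { γ }, { α, β }, { α, γ }, { β, γ }, S }

Working:
Begin from { {  }, { α }, { γ }, { α, γ }, S } (that is, 𝒞 plus ∅ and S).
Round 1: 3 new —
  { β }  = ᶜ of { α, γ }
  { α, β }  = ᶜ of { γ }
  { β, γ }  = ᶜ of { α }
  (now 8)
Round 2: already closed under ᶜ and ∪.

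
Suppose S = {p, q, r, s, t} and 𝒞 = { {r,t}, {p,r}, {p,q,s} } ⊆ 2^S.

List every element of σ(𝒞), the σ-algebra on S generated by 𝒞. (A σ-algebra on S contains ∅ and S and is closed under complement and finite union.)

|σ(𝒞)| = 16.  σ(𝒞) = { {}, {p}, {r}, {t}, {p,r}, {p,t}, {q,s}, {r,t}, {p,q,s}, {p,r,t}, {q,r,s}, {q,s,t}, {p,q,r,s}, {p,q,s,t}, {q,r,s,t}, S }

Working:
Start: 𝒞 ∪ {∅, S} = { {}, {p,r}, {r,t}, {p,q,s}, S }.
Iteration 1 adds 3:
  {p,r,t}  = {p,r} ∪ {r,t}
  {q,s,t}  = {p,r}ᶜ
  {p,q,r,s}  = {p,r} ∪ {p,q,s}
  — 8 sets.
Iteration 2: 4 new —
  {t}  = {p,q,r,s}ᶜ
  {q,s}  = {p,r,t}ᶜ
  {p,q,s,t}  = {p,q,s} ∪ {q,s,t}
  {q,r,s,t}  = {r,t} ∪ {q,s,t}
  — 12 sets.
Iteration 3: +2 →
  {p}  = {q,r,s,t}ᶜ
  {r}  = {p,q,s,t}ᶜ
  — 14 sets.
Iteration 4 adds 2:
  {p,t}  = {t} ∪ {p}
  {q,r,s}  = {r} ∪ {q,s}
  — 16 sets.
Iteration 5: no new sets; the family is a σ-algebra.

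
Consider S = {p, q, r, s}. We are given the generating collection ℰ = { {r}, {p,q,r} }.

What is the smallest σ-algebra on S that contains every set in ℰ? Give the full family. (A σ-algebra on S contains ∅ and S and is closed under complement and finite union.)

Take S₀ = ℰ ∪ {∅, S} = { ∅, {r}, {p,q,r}, S }.
Round 1 (2 new):
  {s}  = ᶜ of {p,q,r}
  {p,q,s}  = ᶜ of {r}
  (now 6)
Round 2 (1 new):
  {r,s}  = {r} ∪ {s}
  (now 7)
Round 3: 1 new —
  {p,q}  = ᶜ of {r,s}
  (now 8)
Round 4 adds nothing — fixpoint reached.

Therefore σ(ℰ) = { ∅, {r}, {s}, {p,q}, {r,s}, {p,q,r}, {p,q,s}, S } (|σ(ℰ)| = 8).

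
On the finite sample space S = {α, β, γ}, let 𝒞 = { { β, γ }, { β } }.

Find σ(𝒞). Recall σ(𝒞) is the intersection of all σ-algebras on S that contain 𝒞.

σ(𝒞) = { ∅, { α }, { β }, { γ }, { α, β }, { α, γ }, { β, γ }, S }

Derivation:
Start: 𝒞 ∪ {∅, S} = { ∅, { β }, { β, γ }, S }.
Pass 1: 2 new —
  { α }  = complement { β, γ }
  { α, γ }  = complement { β }
  |family| = 6
Pass 2 (1 new):
  { α, β }  = { β } ∪ { α }
  |family| = 7
Pass 3 (1 new):
  { γ }  = complement { α, β }
  |family| = 8
After Pass 4 the family is unchanged; done.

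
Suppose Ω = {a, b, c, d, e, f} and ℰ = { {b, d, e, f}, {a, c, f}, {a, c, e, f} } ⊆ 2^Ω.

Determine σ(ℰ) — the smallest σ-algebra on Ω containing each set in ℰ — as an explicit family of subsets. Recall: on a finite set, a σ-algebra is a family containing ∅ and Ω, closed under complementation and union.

σ(ℰ) (16 sets): { {}, {e}, {f}, {a, c}, {b, d}, {e, f}, {a, c, e}, {a, c, f}, {b, d, e}, {b, d, f}, {a, b, c, d}, {a, c, e, f}, {b, d, e, f}, {a, b, c, d, e}, {a, b, c, d, f}, Ω }

Trace:
Start: ℰ ∪ {∅, Ω} = { {}, {a, c, f}, {a, c, e, f}, {b, d, e, f}, Ω }.
Iteration 1 (3 new):
  {a, c}  = {b, d, e, f}ᶜ
  {b, d}  = {a, c, e, f}ᶜ
  {b, d, e}  = {a, c, f}ᶜ
  |family| = 8
Iteration 2: 3 new —
  {a, b, c, d}  = {b, d} ∪ {a, c}
  {a, b, c, d, e}  = {b, d, e} ∪ {a, c}
  {a, b, c, d, f}  = {b, d} ∪ {a, c, f}
  |family| = 11
Iteration 3. New:
  {e}  = {a, b, c, d, f}ᶜ
  {f}  = {a, b, c, d, e}ᶜ
  {e, f}  = {a, b, c, d}ᶜ
  |family| = 14
Iteration 4: +2 →
  {a, c, e}  = {a, c} ∪ {e}
  {b, d, f}  = {b, d} ∪ {f}
  |family| = 16
Iteration 5: already closed under ᶜ and ∪.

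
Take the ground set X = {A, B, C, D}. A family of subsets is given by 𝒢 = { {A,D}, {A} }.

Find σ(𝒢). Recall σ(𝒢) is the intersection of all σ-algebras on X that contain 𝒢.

σ(𝒢) = { {}, {A}, {D}, {A,D}, {B,C}, {A,B,C}, {B,C,D}, X }

Working:
Begin from { {}, {A}, {A,D}, X } (that is, 𝒢 plus ∅ and X).
Round 1 adds 2:
  {B,C}  = ᶜ of {A,D}
  {B,C,D}  = ᶜ of {A}
  — 6 sets.
Round 2 (1 new):
  {A,B,C}  = {B,C} ∪ {A}
  — 7 sets.
Round 3: 1 new —
  {D}  = ᶜ of {A,B,C}
  — 8 sets.
Round 4 adds nothing — fixpoint reached.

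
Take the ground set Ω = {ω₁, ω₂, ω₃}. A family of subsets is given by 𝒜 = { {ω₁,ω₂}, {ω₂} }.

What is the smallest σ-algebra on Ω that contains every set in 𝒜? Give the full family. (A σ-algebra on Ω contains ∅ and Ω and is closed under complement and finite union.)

σ(𝒜) = { ∅, {ω₁}, {ω₂}, {ω₃}, {ω₁,ω₂}, {ω₁,ω₃}, {ω₂,ω₃}, Ω }

Check:
Initial family (4 sets): { ∅, {ω₂}, {ω₁,ω₂}, Ω }.
Round 1 adds 2:
  {ω₃}  = ᶜ of {ω₁,ω₂}
  {ω₁,ω₃}  = ᶜ of {ω₂}
  [6 total]
Round 2: +1 →
  {ω₂,ω₃}  = {ω₃} ∪ {ω₂}
  [7 total]
Round 3. New:
  {ω₁}  = ᶜ of {ω₂,ω₃}
  [8 total]
Round 4: no new sets; the family is a σ-algebra.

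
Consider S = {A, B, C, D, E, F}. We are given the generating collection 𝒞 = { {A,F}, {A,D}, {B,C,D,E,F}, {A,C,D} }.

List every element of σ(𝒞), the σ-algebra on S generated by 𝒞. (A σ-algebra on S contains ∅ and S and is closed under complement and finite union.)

Seed the family with 𝒞 together with ∅ and S: { ∅, {A,D}, {A,F}, {A,C,D}, {B,C,D,E,F}, S }.
Iteration 1: 6 new —
  {A}  = {B,C,D,E,F}ᶜ
  {A,D,F}  = {A,D} ∪ {A,F}
  {B,E,F}  = {A,C,D}ᶜ
  {A,C,D,F}  = {A,C,D} ∪ {A,F}
  {B,C,D,E}  = {A,F}ᶜ
  {B,C,E,F}  = {A,D}ᶜ
  — 12 sets.
Iteration 2 adds 6:
  {B,E}  = {A,C,D,F}ᶜ
  {B,C,E}  = {A,D,F}ᶜ
  {A,B,E,F}  = {A,F} ∪ {B,E,F}
  {A,B,C,D,E}  = {B,C,D,E} ∪ {A,C,D}
  {A,B,C,E,F}  = {A,F} ∪ {B,C,E,F}
  {A,B,D,E,F}  = {B,E,F} ∪ {A,D,F}
  — 18 sets.
Iteration 3 (7 new):
  {C}  = {A,B,D,E,F}ᶜ
  {D}  = {A,B,C,E,F}ᶜ
  {F}  = {A,B,C,D,E}ᶜ
  {C,D}  = {A,B,E,F}ᶜ
  {A,B,E}  = {B,E} ∪ {A}
  {A,B,C,E}  = {B,C,E} ∪ {A}
  {A,B,D,E}  = {B,E} ∪ {A,D}
  — 25 sets.
Iteration 4: +7 →
  {A,C}  = {A} ∪ {C}
  {C,F}  = {A,B,D,E}ᶜ
  {D,F}  = {A,B,C,E}ᶜ
  {A,C,F}  = {A,F} ∪ {C}
  {B,D,E}  = {B,E} ∪ {D}
  {C,D,F}  = {A,B,E}ᶜ
  {B,D,E,F}  = {B,E,F} ∪ {D}
  — 32 sets.
Iteration 5 adds nothing — fixpoint reached.

σ(𝒞) = { ∅, {A}, {C}, {D}, {F}, {A,C}, {A,D}, {A,F}, {B,E}, {C,D}, {C,F}, {D,F}, {A,B,E}, {A,C,D}, {A,C,F}, {A,D,F}, {B,C,E}, {B,D,E}, {B,E,F}, {C,D,F}, {A,B,C,E}, {A,B,D,E}, {A,B,E,F}, {A,C,D,F}, {B,C,D,E}, {B,C,E,F}, {B,D,E,F}, {A,B,C,D,E}, {A,B,C,E,F}, {A,B,D,E,F}, {B,C,D,E,F}, S }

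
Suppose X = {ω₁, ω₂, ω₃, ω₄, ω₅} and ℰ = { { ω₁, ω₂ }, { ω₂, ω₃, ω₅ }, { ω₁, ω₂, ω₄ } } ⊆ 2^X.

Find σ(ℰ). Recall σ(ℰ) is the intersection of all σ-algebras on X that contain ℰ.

Begin from { {}, { ω₁, ω₂ }, { ω₁, ω₂, ω₄ }, { ω₂, ω₃, ω₅ }, X } (that is, ℰ plus ∅ and X).
Round 1 (4 new):
  { ω₁, ω₄ }  = ᶜ of { ω₂, ω₃, ω₅ }
  { ω₃, ω₅ }  = ᶜ of { ω₁, ω₂, ω₄ }
  { ω₃, ω₄, ω₅ }  = ᶜ of { ω₁, ω₂ }
  { ω₁, ω₂, ω₃, ω₅ }  = { ω₂, ω₃, ω₅ } ∪ { ω₁, ω₂ }
  |family| = 9
Round 2: +3 →
  { ω₄ }  = ᶜ of { ω₁, ω₂, ω₃, ω₅ }
  { ω₁, ω₃, ω₄, ω₅ }  = { ω₃, ω₄, ω₅ } ∪ { ω₁, ω₄ }
  { ω₂, ω₃, ω₄, ω₅ }  = { ω₃, ω₄, ω₅ } ∪ { ω₂, ω₃, ω₅ }
  |family| = 12
Round 3 (2 new):
  { ω₁ }  = ᶜ of { ω₂, ω₃, ω₄, ω₅ }
  { ω₂ }  = ᶜ of { ω₁, ω₃, ω₄, ω₅ }
  |family| = 14
Round 4: 2 new —
  { ω₂, ω₄ }  = { ω₄ } ∪ { ω₂ }
  { ω₁, ω₃, ω₅ }  = { ω₃, ω₅ } ∪ { ω₁ }
  |family| = 16
Round 5 adds nothing — fixpoint reached.

Therefore σ(ℰ) = { {}, { ω₁ }, { ω₂ }, { ω₄ }, { ω₁, ω₂ }, { ω₁, ω₄ }, { ω₂, ω₄ }, { ω₃, ω₅ }, { ω₁, ω₂, ω₄ }, { ω₁, ω₃, ω₅ }, { ω₂, ω₃, ω₅ }, { ω₃, ω₄, ω₅ }, { ω₁, ω₂, ω₃, ω₅ }, { ω₁, ω₃, ω₄, ω₅ }, { ω₂, ω₃, ω₄, ω₅ }, X } (|σ(ℰ)| = 16).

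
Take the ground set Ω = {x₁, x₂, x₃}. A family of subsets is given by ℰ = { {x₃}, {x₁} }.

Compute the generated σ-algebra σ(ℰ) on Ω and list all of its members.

σ(ℰ) (8 sets): { {}, {x₁}, {x₂}, {x₃}, {x₁, x₂}, {x₁, x₃}, {x₂, x₃}, Ω }

Trace:
Seed the family with ℰ together with ∅ and Ω: { {}, {x₁}, {x₃}, Ω }.
Iteration 1 adds 3:
  {x₁, x₂}  = ᶜ of {x₃}
  {x₁, x₃}  = {x₃} ∪ {x₁}
  {x₂, x₃}  = ᶜ of {x₁}
  |family| = 7
Iteration 2: 1 new —
  {x₂}  = ᶜ of {x₁, x₃}
  |family| = 8
Iteration 3 adds nothing — fixpoint reached.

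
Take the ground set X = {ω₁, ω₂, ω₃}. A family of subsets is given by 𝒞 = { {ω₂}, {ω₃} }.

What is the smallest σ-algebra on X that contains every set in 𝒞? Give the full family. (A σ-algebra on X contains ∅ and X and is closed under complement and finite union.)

Answer: σ(𝒞) = { ∅, {ω₁}, {ω₂}, {ω₃}, {ω₁, ω₂}, {ω₁, ω₃}, {ω₂, ω₃}, X }

Derivation:
Initial family (4 sets): { ∅, {ω₂}, {ω₃}, X }.
Step 1. New:
  {ω₁, ω₂}  = {ω₃}ᶜ
  {ω₁, ω₃}  = {ω₂}ᶜ
  {ω₂, ω₃}  = {ω₃} ∪ {ω₂}
Step 2: +1 →
  {ω₁}  = {ω₂, ω₃}ᶜ
Step 3 adds nothing — fixpoint reached.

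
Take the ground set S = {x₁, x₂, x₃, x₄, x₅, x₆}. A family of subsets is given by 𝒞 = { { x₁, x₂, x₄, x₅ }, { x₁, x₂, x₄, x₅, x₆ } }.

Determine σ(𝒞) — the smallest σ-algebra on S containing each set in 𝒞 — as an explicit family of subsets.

Seed the family with 𝒞 together with ∅ and S: { {  }, { x₁, x₂, x₄, x₅ }, { x₁, x₂, x₄, x₅, x₆ }, S }.
Step 1 (2 new):
  { x₃ }  = complement { x₁, x₂, x₄, x₅, x₆ }
  { x₃, x₆ }  = complement { x₁, x₂, x₄, x₅ }
  |family| = 6
Step 2. New:
  { x₁, x₂, x₃, x₄, x₅ }  = { x₃ } ∪ { x₁, x₂, x₄, x₅ }
  |family| = 7
Step 3. New:
  { x₆ }  = complement { x₁, x₂, x₃, x₄, x₅ }
  |family| = 8
Step 4: no new sets; the family is a σ-algebra.

Therefore σ(𝒞) = { {  }, { x₃ }, { x₆ }, { x₃, x₆ }, { x₁, x₂, x₄, x₅ }, { x₁, x₂, x₃, x₄, x₅ }, { x₁, x₂, x₄, x₅, x₆ }, S } (|σ(𝒞)| = 8).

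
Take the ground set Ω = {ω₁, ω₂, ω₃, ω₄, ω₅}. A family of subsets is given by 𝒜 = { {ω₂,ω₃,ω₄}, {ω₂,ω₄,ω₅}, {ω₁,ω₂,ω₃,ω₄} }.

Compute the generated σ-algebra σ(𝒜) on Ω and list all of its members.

Take S₀ = 𝒜 ∪ {∅, Ω} = { {}, {ω₂,ω₃,ω₄}, {ω₂,ω₄,ω₅}, {ω₁,ω₂,ω₃,ω₄}, Ω }.
Step 1: +4 →
  {ω₅}  = complement {ω₁,ω₂,ω₃,ω₄}
  {ω₁,ω₃}  = complement {ω₂,ω₄,ω₅}
  {ω₁,ω₅}  = complement {ω₂,ω₃,ω₄}
  {ω₂,ω₃,ω₄,ω₅}  = {ω₂,ω₃,ω₄} ∪ {ω₂,ω₄,ω₅}
Step 2: 3 new —
  {ω₁}  = complement {ω₂,ω₃,ω₄,ω₅}
  {ω₁,ω₃,ω₅}  = {ω₅} ∪ {ω₁,ω₃}
  {ω₁,ω₂,ω₄,ω₅}  = {ω₁,ω₅} ∪ {ω₂,ω₄,ω₅}
Step 3: +2 →
  {ω₃}  = complement {ω₁,ω₂,ω₄,ω₅}
  {ω₂,ω₄}  = complement {ω₁,ω₃,ω₅}
Step 4: +2 →
  {ω₃,ω₅}  = {ω₃} ∪ {ω₅}
  {ω₁,ω₂,ω₄}  = {ω₂,ω₄} ∪ {ω₁}
Step 5 adds nothing — fixpoint reached.

σ(𝒜) = { {}, {ω₁}, {ω₃}, {ω₅}, {ω₁,ω₃}, {ω₁,ω₅}, {ω₂,ω₄}, {ω₃,ω₅}, {ω₁,ω₂,ω₄}, {ω₁,ω₃,ω₅}, {ω₂,ω₃,ω₄}, {ω₂,ω₄,ω₅}, {ω₁,ω₂,ω₃,ω₄}, {ω₁,ω₂,ω₄,ω₅}, {ω₂,ω₃,ω₄,ω₅}, Ω }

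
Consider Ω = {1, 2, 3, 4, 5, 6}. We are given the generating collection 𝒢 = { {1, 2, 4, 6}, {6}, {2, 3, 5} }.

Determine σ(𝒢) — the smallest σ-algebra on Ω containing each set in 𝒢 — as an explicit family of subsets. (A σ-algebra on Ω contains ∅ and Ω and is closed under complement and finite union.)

Initial family (5 sets): { {}, {6}, {2, 3, 5}, {1, 2, 4, 6}, Ω }.
Round 1: +4 →
  {3, 5}  = ᶜ of {1, 2, 4, 6}
  {1, 4, 6}  = ᶜ of {2, 3, 5}
  {2, 3, 5, 6}  = {2, 3, 5} ∪ {6}
  {1, 2, 3, 4, 5}  = ᶜ of {6}
  |family| = 9
Round 2 adds 3:
  {1, 4}  = ᶜ of {2, 3, 5, 6}
  {3, 5, 6}  = {6} ∪ {3, 5}
  {1, 3, 4, 5, 6}  = {1, 4, 6} ∪ {3, 5}
  |family| = 12
Round 3: 3 new —
  {2}  = ᶜ of {1, 3, 4, 5, 6}
  {1, 2, 4}  = ᶜ of {3, 5, 6}
  {1, 3, 4, 5}  = {1, 4} ∪ {3, 5}
  |family| = 15
Round 4 (1 new):
  {2, 6}  = ᶜ of {1, 3, 4, 5}
  |family| = 16
Round 5: already closed under ᶜ and ∪.

σ(𝒢) = { {}, {2}, {6}, {1, 4}, {2, 6}, {3, 5}, {1, 2, 4}, {1, 4, 6}, {2, 3, 5}, {3, 5, 6}, {1, 2, 4, 6}, {1, 3, 4, 5}, {2, 3, 5, 6}, {1, 2, 3, 4, 5}, {1, 3, 4, 5, 6}, Ω }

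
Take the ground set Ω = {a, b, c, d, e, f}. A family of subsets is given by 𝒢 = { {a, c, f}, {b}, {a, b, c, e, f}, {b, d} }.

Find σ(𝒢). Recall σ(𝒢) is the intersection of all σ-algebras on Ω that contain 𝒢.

σ(𝒢) (16 sets): { {}, {b}, {d}, {e}, {b, d}, {b, e}, {d, e}, {a, c, f}, {b, d, e}, {a, b, c, f}, {a, c, d, f}, {a, c, e, f}, {a, b, c, d, f}, {a, b, c, e, f}, {a, c, d, e, f}, Ω }

Check:
Begin from { {}, {b}, {b, d}, {a, c, f}, {a, b, c, e, f}, Ω } (that is, 𝒢 plus ∅ and Ω).
Step 1: 6 new —
  {d}  = {a, b, c, e, f}ᶜ
  {b, d, e}  = {a, c, f}ᶜ
  {a, b, c, f}  = {a, c, f} ∪ {b}
  {a, c, e, f}  = {b, d}ᶜ
  {a, b, c, d, f}  = {a, c, f} ∪ {b, d}
  {a, c, d, e, f}  = {b}ᶜ
  [12 total]
Step 2: 3 new —
  {e}  = {a, b, c, d, f}ᶜ
  {d, e}  = {a, b, c, f}ᶜ
  {a, c, d, f}  = {a, c, f} ∪ {d}
  [15 total]
Step 3 adds 1:
  {b, e}  = {a, c, d, f}ᶜ
  [16 total]
Step 4 adds nothing — fixpoint reached.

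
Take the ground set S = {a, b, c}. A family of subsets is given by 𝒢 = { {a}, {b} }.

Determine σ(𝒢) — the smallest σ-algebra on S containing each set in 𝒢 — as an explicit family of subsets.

Answer: σ(𝒢) = { {}, {a}, {b}, {c}, {a, b}, {a, c}, {b, c}, S }

Derivation:
Start: 𝒢 ∪ {∅, S} = { {}, {a}, {b}, S }.
Iteration 1 adds 3:
  {a, b}  = {a} ∪ {b}
  {a, c}  = S∖{b}
  {b, c}  = S∖{a}
  |family| = 7
Iteration 2: +1 →
  {c}  = S∖{a, b}
  |family| = 8
Iteration 3: stable.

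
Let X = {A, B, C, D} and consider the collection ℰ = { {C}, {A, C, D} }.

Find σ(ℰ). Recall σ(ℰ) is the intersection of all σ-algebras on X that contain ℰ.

σ(ℰ) = { {}, {B}, {C}, {A, D}, {B, C}, {A, B, D}, {A, C, D}, X }

Trace:
Start: ℰ ∪ {∅, X} = { {}, {C}, {A, C, D}, X }.
Iteration 1: +2 →
  {B}  = complement {A, C, D}
  {A, B, D}  = complement {C}
  (now 6)
Iteration 2 adds 1:
  {B, C}  = {C} ∪ {B}
  (now 7)
Iteration 3 adds 1:
  {A, D}  = complement {B, C}
  (now 8)
Iteration 4: already closed under ᶜ and ∪.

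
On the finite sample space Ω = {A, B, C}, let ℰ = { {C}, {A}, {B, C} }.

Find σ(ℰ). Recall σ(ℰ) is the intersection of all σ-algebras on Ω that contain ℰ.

Seed the family with ℰ together with ∅ and Ω: { ∅, {A}, {C}, {B, C}, Ω }.
Iteration 1: 2 new —
  {A, B}  = complement {C}
  {A, C}  = {C} ∪ {A}
  |family| = 7
Iteration 2 (1 new):
  {B}  = complement {A, C}
  |family| = 8
After Iteration 3 the family is unchanged; done.

σ(ℰ) = { ∅, {A}, {B}, {C}, {A, B}, {A, C}, {B, C}, Ω }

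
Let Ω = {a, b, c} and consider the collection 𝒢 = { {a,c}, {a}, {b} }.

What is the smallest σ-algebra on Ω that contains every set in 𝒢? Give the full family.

Initial family (5 sets): { {}, {a}, {b}, {a,c}, Ω }.
Iteration 1: +2 →
  {a,b}  = {b} ∪ {a}
  {b,c}  = Ω∖{a}
  [7 total]
Iteration 2: 1 new —
  {c}  = Ω∖{a,b}
  [8 total]
Iteration 3: stable.

Therefore σ(𝒢) = { {}, {a}, {b}, {c}, {a,b}, {a,c}, {b,c}, Ω } (|σ(𝒢)| = 8).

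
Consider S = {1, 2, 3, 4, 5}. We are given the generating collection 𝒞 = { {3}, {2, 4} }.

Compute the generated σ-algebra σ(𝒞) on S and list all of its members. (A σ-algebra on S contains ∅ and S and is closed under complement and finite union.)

Start: 𝒞 ∪ {∅, S} = { ∅, {3}, {2, 4}, S }.
Step 1. New:
  {1, 3, 5}  = S∖{2, 4}
  {2, 3, 4}  = {3} ∪ {2, 4}
  {1, 2, 4, 5}  = S∖{3}
  |family| = 7
Step 2. New:
  {1, 5}  = S∖{2, 3, 4}
  |family| = 8
Step 3: closed — nothing new.

|σ(𝒞)| = 8.  σ(𝒞) = { ∅, {3}, {1, 5}, {2, 4}, {1, 3, 5}, {2, 3, 4}, {1, 2, 4, 5}, S }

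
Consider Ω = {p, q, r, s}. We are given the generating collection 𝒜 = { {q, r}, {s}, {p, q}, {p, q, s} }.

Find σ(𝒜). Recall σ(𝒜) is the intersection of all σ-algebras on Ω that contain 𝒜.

σ(𝒜) = { {}, {p}, {q}, {r}, {s}, {p, q}, {p, r}, {p, s}, {q, r}, {q, s}, {r, s}, {p, q, r}, {p, q, s}, {p, r, s}, {q, r, s}, Ω }

Working:
Seed the family with 𝒜 together with ∅ and Ω: { {}, {s}, {p, q}, {q, r}, {p, q, s}, Ω }.
Round 1 (5 new):
  {r}  = Ω∖{p, q, s}
  {p, s}  = Ω∖{q, r}
  {r, s}  = Ω∖{p, q}
  {p, q, r}  = Ω∖{s}
  {q, r, s}  = {q, r} ∪ {s}
  — 11 sets.
Round 2. New:
  {p}  = Ω∖{q, r, s}
  {p, r, s}  = {r, s} ∪ {p, s}
  — 13 sets.
Round 3. New:
  {q}  = Ω∖{p, r, s}
  {p, r}  = {r} ∪ {p}
  — 15 sets.
Round 4. New:
  {q, s}  = Ω∖{p, r}
  — 16 sets.
Round 5: stable.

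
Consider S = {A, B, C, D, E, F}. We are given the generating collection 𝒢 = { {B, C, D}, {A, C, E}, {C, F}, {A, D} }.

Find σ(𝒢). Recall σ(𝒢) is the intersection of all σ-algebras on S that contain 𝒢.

|σ(𝒢)| = 64.  σ(𝒢) = { {}, {A}, {B}, {C}, {D}, {E}, {F}, {A, B}, {A, C}, {A, D}, {A, E}, {A, F}, {B, C}, {B, D}, {B, E}, {B, F}, {C, D}, {C, E}, {C, F}, {D, E}, {D, F}, {E, F}, {A, B, C}, {A, B, D}, {A, B, E}, {A, B, F}, {A, C, D}, {A, C, E}, {A, C, F}, {A, D, E}, {A, D, F}, {A, E, F}, {B, C, D}, {B, C, E}, {B, C, F}, {B, D, E}, {B, D, F}, {B, E, F}, {C, D, E}, {C, D, F}, {C, E, F}, {D, E, F}, {A, B, C, D}, {A, B, C, E}, {A, B, C, F}, {A, B, D, E}, {A, B, D, F}, {A, B, E, F}, {A, C, D, E}, {A, C, D, F}, {A, C, E, F}, {A, D, E, F}, {B, C, D, E}, {B, C, D, F}, {B, C, E, F}, {B, D, E, F}, {C, D, E, F}, {A, B, C, D, E}, {A, B, C, D, F}, {A, B, C, E, F}, {A, B, D, E, F}, {A, C, D, E, F}, {B, C, D, E, F}, S }

Derivation:
Take S₀ = 𝒢 ∪ {∅, S} = { {}, {A, D}, {C, F}, {A, C, E}, {B, C, D}, S }.
Step 1: +10 →
  {A, E, F}  = ᶜ of {B, C, D}
  {B, D, F}  = ᶜ of {A, C, E}
  {A, B, C, D}  = {B, C, D} ∪ {A, D}
  {A, B, D, E}  = ᶜ of {C, F}
  {A, C, D, E}  = {A, D} ∪ {A, C, E}
  {A, C, D, F}  = {A, D} ∪ {C, F}
  {A, C, E, F}  = {C, F} ∪ {A, C, E}
  {B, C, D, F}  = {B, C, D} ∪ {C, F}
  {B, C, E, F}  = ᶜ of {A, D}
  {A, B, C, D, E}  = {B, C, D} ∪ {A, C, E}
  — 16 sets.
Step 2 (13 new):
  {F}  = ᶜ of {A, B, C, D, E}
  {A, E}  = ᶜ of {B, C, D, F}
  {B, D}  = ᶜ of {A, C, E, F}
  {B, E}  = ᶜ of {A, C, D, F}
  {B, F}  = ᶜ of {A, C, D, E}
  {E, F}  = ᶜ of {A, B, C, D}
  {A, B, D, F}  = {B, D, F} ∪ {A, D}
  {A, D, E, F}  = {A, D} ∪ {A, E, F}
  {A, B, C, D, F}  = {B, D, F} ∪ {A, C, D, F}
  {A, B, C, E, F}  = {A, C, E, F} ∪ {B, C, E, F}
  {A, B, D, E, F}  = {B, D, F} ∪ {A, B, D, E}
  {A, C, D, E, F}  = {A, C, E, F} ∪ {A, D}
  {B, C, D, E, F}  = {B, D, F} ∪ {B, C, E, F}
  — 29 sets.
Step 3 (19 new):
  {A}  = ᶜ of {B, C, D, E, F}
  {B}  = ᶜ of {A, C, D, E, F}
  {C}  = ᶜ of {A, B, D, E, F}
  {D}  = ᶜ of {A, B, C, E, F}
  {E}  = ᶜ of {A, B, C, D, F}
  {B, C}  = ᶜ of {A, D, E, F}
  {C, E}  = ᶜ of {A, B, D, F}
  {A, B, D}  = {A, D} ∪ {B, D}
  {A, B, E}  = {B, E} ∪ {A, E}
  {A, D, E}  = {A, D} ∪ {A, E}
  {A, D, F}  = {F} ∪ {A, D}
  {B, C, F}  = {B, F} ∪ {C, F}
  {B, D, E}  = {B, E} ∪ {B, D}
  {B, E, F}  = {B, E} ∪ {E, F}
  {C, E, F}  = {E, F} ∪ {C, F}
  {A, B, C, E}  = {B, E} ∪ {A, C, E}
  {A, B, E, F}  = {B, E} ∪ {A, E, F}
  {B, C, D, E}  = {B, E} ∪ {B, C, D}
  {B, D, E, F}  = {B, D, F} ∪ {B, E}
  — 48 sets.
Step 4. New:
  {A, B}  = {B} ∪ {A}
  {A, C}  = ᶜ of {B, D, E, F}
  {A, F}  = ᶜ of {B, C, D, E}
  {C, D}  = ᶜ of {A, B, E, F}
  {D, E}  = {D} ∪ {E}
  {D, F}  = ᶜ of {A, B, C, E}
  {A, B, C}  = {B, C} ∪ {A}
  {A, B, F}  = {B, F} ∪ {A}
  {A, C, D}  = ᶜ of {B, E, F}
  {A, C, F}  = ᶜ of {B, D, E}
  {B, C, E}  = ᶜ of {A, D, F}
  {C, D, E}  = {C, E} ∪ {D}
  {C, D, F}  = ᶜ of {A, B, E}
  {D, E, F}  = {D} ∪ {E, F}
  {A, B, C, F}  = {B, C, F} ∪ {A}
  {C, D, E, F}  = {D} ∪ {C, E, F}
  — 64 sets.
Step 5: closed — nothing new.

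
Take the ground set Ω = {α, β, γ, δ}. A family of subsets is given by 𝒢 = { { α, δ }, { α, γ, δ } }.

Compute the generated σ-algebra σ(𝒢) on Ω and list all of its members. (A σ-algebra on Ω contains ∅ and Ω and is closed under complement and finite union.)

Start: 𝒢 ∪ {∅, Ω} = { {  }, { α, δ }, { α, γ, δ }, Ω }.
Pass 1. New:
  { β }  = ᶜ of { α, γ, δ }
  { β, γ }  = ᶜ of { α, δ }
Pass 2. New:
  { α, β, δ }  = { α, δ } ∪ { β }
Pass 3 adds 1:
  { γ }  = ᶜ of { α, β, δ }
Pass 4: already closed under ᶜ and ∪.

|σ(𝒢)| = 8.  σ(𝒢) = { {  }, { β }, { γ }, { α, δ }, { β, γ }, { α, β, δ }, { α, γ, δ }, Ω }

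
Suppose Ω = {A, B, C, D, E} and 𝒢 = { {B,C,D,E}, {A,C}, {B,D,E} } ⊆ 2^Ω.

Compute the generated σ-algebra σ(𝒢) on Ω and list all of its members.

σ(𝒢) (8 sets): { {}, {A}, {C}, {A,C}, {B,D,E}, {A,B,D,E}, {B,C,D,E}, Ω }

Working:
Seed the family with 𝒢 together with ∅ and Ω: { {}, {A,C}, {B,D,E}, {B,C,D,E}, Ω }.
Pass 1 (1 new):
  {A}  = Ω∖{B,C,D,E}
  — 6 sets.
Pass 2. New:
  {A,B,D,E}  = {B,D,E} ∪ {A}
  — 7 sets.
Pass 3: +1 →
  {C}  = Ω∖{A,B,D,E}
  — 8 sets.
After Pass 4 the family is unchanged; done.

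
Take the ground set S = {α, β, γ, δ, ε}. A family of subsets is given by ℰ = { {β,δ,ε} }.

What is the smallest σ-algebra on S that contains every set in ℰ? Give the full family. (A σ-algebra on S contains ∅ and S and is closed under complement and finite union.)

Start: ℰ ∪ {∅, S} = { {}, {β,δ,ε}, S }.
Step 1 adds 1:
  {α,γ}  = S∖{β,δ,ε}
  [4 total]
Step 2: no new sets; the family is a σ-algebra.

Therefore σ(ℰ) = { {}, {α,γ}, {β,δ,ε}, S } (|σ(ℰ)| = 4).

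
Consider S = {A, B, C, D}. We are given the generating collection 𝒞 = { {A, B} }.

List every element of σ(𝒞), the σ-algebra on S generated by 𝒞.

Begin from { {}, {A, B}, S } (that is, 𝒞 plus ∅ and S).
Iteration 1. New:
  {C, D}  = ᶜ of {A, B}
  (now 4)
Iteration 2: closed — nothing new.

Therefore σ(𝒞) = { {}, {A, B}, {C, D}, S } (|σ(𝒞)| = 4).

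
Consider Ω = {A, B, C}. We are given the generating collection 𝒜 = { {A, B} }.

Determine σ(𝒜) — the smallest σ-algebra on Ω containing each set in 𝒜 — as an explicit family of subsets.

Answer: σ(𝒜) = { {}, {C}, {A, B}, Ω }

Check:
Start: 𝒜 ∪ {∅, Ω} = { {}, {A, B}, Ω }.
Round 1: +1 →
  {C}  = {A, B}ᶜ
  |family| = 4
Round 2: already closed under ᶜ and ∪.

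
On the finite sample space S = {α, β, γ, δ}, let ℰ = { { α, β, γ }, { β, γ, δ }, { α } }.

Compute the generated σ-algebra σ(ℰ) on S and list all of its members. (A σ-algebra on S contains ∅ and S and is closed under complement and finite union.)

Take S₀ = ℰ ∪ {∅, S} = { {  }, { α }, { α, β, γ }, { β, γ, δ }, S }.
Round 1: 1 new —
  { δ }  = { α, β, γ }ᶜ
  (now 6)
Round 2. New:
  { α, δ }  = { δ } ∪ { α }
  (now 7)
Round 3. New:
  { β, γ }  = { α, δ }ᶜ
  (now 8)
After Round 4 the family is unchanged; done.

σ(ℰ) = { {  }, { α }, { δ }, { α, δ }, { β, γ }, { α, β, γ }, { β, γ, δ }, S }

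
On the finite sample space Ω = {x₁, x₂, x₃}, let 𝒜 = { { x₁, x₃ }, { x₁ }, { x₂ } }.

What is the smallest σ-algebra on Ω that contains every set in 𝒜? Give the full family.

Answer: σ(𝒜) = { {}, { x₁ }, { x₂ }, { x₃ }, { x₁, x₂ }, { x₁, x₃ }, { x₂, x₃ }, Ω }

Check:
Begin from { {}, { x₁ }, { x₂ }, { x₁, x₃ }, Ω } (that is, 𝒜 plus ∅ and Ω).
Pass 1. New:
  { x₁, x₂ }  = { x₂ } ∪ { x₁ }
  { x₂, x₃ }  = { x₁ }ᶜ
  (now 7)
Pass 2 (1 new):
  { x₃ }  = { x₁, x₂ }ᶜ
  (now 8)
Pass 3: stable.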